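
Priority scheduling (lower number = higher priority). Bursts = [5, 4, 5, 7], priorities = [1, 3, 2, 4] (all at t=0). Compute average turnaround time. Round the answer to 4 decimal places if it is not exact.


Sort by priority (ascending = highest first):
Order: [(1, 5), (2, 5), (3, 4), (4, 7)]
Completion times:
  Priority 1, burst=5, C=5
  Priority 2, burst=5, C=10
  Priority 3, burst=4, C=14
  Priority 4, burst=7, C=21
Average turnaround = 50/4 = 12.5

12.5


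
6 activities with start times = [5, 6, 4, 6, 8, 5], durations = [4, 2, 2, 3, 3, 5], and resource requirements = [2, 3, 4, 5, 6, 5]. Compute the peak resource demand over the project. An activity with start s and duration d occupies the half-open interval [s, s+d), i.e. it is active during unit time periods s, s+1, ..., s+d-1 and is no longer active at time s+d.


Each activity i is active on [start_i, start_i + duration_i).
Compute total resource usage per time slot:
  t=0: active resources = [], total = 0
  t=1: active resources = [], total = 0
  t=2: active resources = [], total = 0
  t=3: active resources = [], total = 0
  t=4: active resources = [4], total = 4
  t=5: active resources = [2, 4, 5], total = 11
  t=6: active resources = [2, 3, 5, 5], total = 15
  t=7: active resources = [2, 3, 5, 5], total = 15
  t=8: active resources = [2, 5, 6, 5], total = 18
  t=9: active resources = [6, 5], total = 11
  t=10: active resources = [6], total = 6
Peak resource demand = 18

18


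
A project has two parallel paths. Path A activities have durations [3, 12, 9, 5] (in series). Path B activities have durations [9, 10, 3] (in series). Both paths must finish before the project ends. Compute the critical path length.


Path A total = 3 + 12 + 9 + 5 = 29
Path B total = 9 + 10 + 3 = 22
Critical path = longest path = max(29, 22) = 29

29


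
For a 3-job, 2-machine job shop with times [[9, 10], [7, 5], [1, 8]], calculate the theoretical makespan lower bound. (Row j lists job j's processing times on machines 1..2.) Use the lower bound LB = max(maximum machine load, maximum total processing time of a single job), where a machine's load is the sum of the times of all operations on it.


Machine loads:
  Machine 1: 9 + 7 + 1 = 17
  Machine 2: 10 + 5 + 8 = 23
Max machine load = 23
Job totals:
  Job 1: 19
  Job 2: 12
  Job 3: 9
Max job total = 19
Lower bound = max(23, 19) = 23

23


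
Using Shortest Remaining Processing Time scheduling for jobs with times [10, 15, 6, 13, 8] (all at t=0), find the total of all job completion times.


Since all jobs arrive at t=0, SRPT equals SPT ordering.
SPT order: [6, 8, 10, 13, 15]
Completion times:
  Job 1: p=6, C=6
  Job 2: p=8, C=14
  Job 3: p=10, C=24
  Job 4: p=13, C=37
  Job 5: p=15, C=52
Total completion time = 6 + 14 + 24 + 37 + 52 = 133

133


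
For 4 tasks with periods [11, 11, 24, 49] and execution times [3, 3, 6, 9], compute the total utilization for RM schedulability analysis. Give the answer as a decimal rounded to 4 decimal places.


Compute individual utilizations (exact fractions):
  Task 1: C/T = 3/11 (approx. 0.2727)
  Task 2: C/T = 3/11 (approx. 0.2727)
  Task 3: C/T = 6/24 = 1/4 (approx. 0.25)
  Task 4: C/T = 9/49 (approx. 0.1837)
Total utilization U = 3/11 + 3/11 + 1/4 + 9/49 = 2111/2156
Rounded to 4 decimal places: U = 0.9791
RM (Liu & Layland) bound for 4 tasks = 0.756828; compare with U = 2111/2156 (approx. 0.979128)
bound < U <= 1, so the RM sufficient condition is not met (inconclusive; an exact test such as response-time analysis is needed).

0.9791


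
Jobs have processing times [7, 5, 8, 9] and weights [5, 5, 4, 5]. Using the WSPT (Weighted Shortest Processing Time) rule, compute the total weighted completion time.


Compute p/w ratios and sort ascending (WSPT): [(5, 5), (7, 5), (9, 5), (8, 4)]
Compute weighted completion times:
  Job (p=5,w=5): C=5, w*C=5*5=25
  Job (p=7,w=5): C=12, w*C=5*12=60
  Job (p=9,w=5): C=21, w*C=5*21=105
  Job (p=8,w=4): C=29, w*C=4*29=116
Total weighted completion time = 306

306


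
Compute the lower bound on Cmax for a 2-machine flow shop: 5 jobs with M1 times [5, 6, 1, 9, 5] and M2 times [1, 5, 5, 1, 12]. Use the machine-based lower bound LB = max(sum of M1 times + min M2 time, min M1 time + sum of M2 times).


LB1 = sum(M1 times) + min(M2 times) = 26 + 1 = 27
LB2 = min(M1 times) + sum(M2 times) = 1 + 24 = 25
Lower bound = max(LB1, LB2) = max(27, 25) = 27

27


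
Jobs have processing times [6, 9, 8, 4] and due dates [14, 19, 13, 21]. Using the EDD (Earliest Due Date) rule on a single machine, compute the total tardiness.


Sort by due date (EDD order): [(8, 13), (6, 14), (9, 19), (4, 21)]
Compute completion times and tardiness:
  Job 1: p=8, d=13, C=8, tardiness=max(0,8-13)=0
  Job 2: p=6, d=14, C=14, tardiness=max(0,14-14)=0
  Job 3: p=9, d=19, C=23, tardiness=max(0,23-19)=4
  Job 4: p=4, d=21, C=27, tardiness=max(0,27-21)=6
Total tardiness = 10

10


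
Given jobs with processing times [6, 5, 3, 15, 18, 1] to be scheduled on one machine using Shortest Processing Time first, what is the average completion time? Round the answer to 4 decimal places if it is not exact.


Sort jobs by processing time (SPT order): [1, 3, 5, 6, 15, 18]
Compute completion times sequentially:
  Job 1: processing = 1, completes at 1
  Job 2: processing = 3, completes at 4
  Job 3: processing = 5, completes at 9
  Job 4: processing = 6, completes at 15
  Job 5: processing = 15, completes at 30
  Job 6: processing = 18, completes at 48
Sum of completion times = 107
Average completion time = 107/6 = 17.8333

17.8333


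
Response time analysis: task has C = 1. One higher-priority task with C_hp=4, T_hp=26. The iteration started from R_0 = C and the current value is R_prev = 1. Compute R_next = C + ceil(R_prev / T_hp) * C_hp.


R_next = C + ceil(R_prev / T_hp) * C_hp
ceil(1 / 26) = ceil(0.0385) = 1
Interference = 1 * 4 = 4
R_next = 1 + 4 = 5

5


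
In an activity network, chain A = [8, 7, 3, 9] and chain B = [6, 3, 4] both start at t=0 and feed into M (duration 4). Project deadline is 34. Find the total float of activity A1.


Forward pass: ES(A1) = sum of predecessors on chain A = 0
EF = ES + duration = 0 + 8 = 8
Backward pass: LF(M) = deadline = 34; LS(M) = 34 - 4 = 30
LF(A1) = LS(M) - sum(successors on chain A) = 30 - 19 = 11
LS = LF - duration = 11 - 8 = 3
Total float = LS - ES = 3 - 0 = 3

3


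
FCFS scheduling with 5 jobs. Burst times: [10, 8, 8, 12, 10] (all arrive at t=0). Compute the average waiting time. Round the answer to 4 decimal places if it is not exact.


FCFS order (as given): [10, 8, 8, 12, 10]
Waiting times:
  Job 1: wait = 0
  Job 2: wait = 10
  Job 3: wait = 18
  Job 4: wait = 26
  Job 5: wait = 38
Sum of waiting times = 92
Average waiting time = 92/5 = 18.4

18.4


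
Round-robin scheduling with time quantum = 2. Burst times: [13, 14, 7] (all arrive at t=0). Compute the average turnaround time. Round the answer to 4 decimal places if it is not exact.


Time quantum = 2
Execution trace:
  J1 runs 2 units, time = 2
  J2 runs 2 units, time = 4
  J3 runs 2 units, time = 6
  J1 runs 2 units, time = 8
  J2 runs 2 units, time = 10
  J3 runs 2 units, time = 12
  J1 runs 2 units, time = 14
  J2 runs 2 units, time = 16
  J3 runs 2 units, time = 18
  J1 runs 2 units, time = 20
  J2 runs 2 units, time = 22
  J3 runs 1 units, time = 23
  J1 runs 2 units, time = 25
  J2 runs 2 units, time = 27
  J1 runs 2 units, time = 29
  J2 runs 2 units, time = 31
  J1 runs 1 units, time = 32
  J2 runs 2 units, time = 34
Finish times: [32, 34, 23]
Average turnaround = 89/3 = 29.6667

29.6667


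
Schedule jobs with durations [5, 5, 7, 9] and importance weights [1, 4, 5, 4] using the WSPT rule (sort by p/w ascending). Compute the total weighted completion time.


Compute p/w ratios and sort ascending (WSPT): [(5, 4), (7, 5), (9, 4), (5, 1)]
Compute weighted completion times:
  Job (p=5,w=4): C=5, w*C=4*5=20
  Job (p=7,w=5): C=12, w*C=5*12=60
  Job (p=9,w=4): C=21, w*C=4*21=84
  Job (p=5,w=1): C=26, w*C=1*26=26
Total weighted completion time = 190

190


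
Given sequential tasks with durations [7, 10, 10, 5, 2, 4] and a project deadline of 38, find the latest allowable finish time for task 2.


LF(activity 2) = deadline - sum of successor durations
Successors: activities 3 through 6 with durations [10, 5, 2, 4]
Sum of successor durations = 21
LF = 38 - 21 = 17

17


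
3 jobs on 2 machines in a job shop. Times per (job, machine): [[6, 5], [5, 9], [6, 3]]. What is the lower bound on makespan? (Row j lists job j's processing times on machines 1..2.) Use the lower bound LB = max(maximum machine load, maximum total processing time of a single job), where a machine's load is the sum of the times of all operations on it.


Machine loads:
  Machine 1: 6 + 5 + 6 = 17
  Machine 2: 5 + 9 + 3 = 17
Max machine load = 17
Job totals:
  Job 1: 11
  Job 2: 14
  Job 3: 9
Max job total = 14
Lower bound = max(17, 14) = 17

17


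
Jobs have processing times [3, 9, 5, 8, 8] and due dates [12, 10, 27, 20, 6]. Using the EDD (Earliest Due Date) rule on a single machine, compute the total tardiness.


Sort by due date (EDD order): [(8, 6), (9, 10), (3, 12), (8, 20), (5, 27)]
Compute completion times and tardiness:
  Job 1: p=8, d=6, C=8, tardiness=max(0,8-6)=2
  Job 2: p=9, d=10, C=17, tardiness=max(0,17-10)=7
  Job 3: p=3, d=12, C=20, tardiness=max(0,20-12)=8
  Job 4: p=8, d=20, C=28, tardiness=max(0,28-20)=8
  Job 5: p=5, d=27, C=33, tardiness=max(0,33-27)=6
Total tardiness = 31

31


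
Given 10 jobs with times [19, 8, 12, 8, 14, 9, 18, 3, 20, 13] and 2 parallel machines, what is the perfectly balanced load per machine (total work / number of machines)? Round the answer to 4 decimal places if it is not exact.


Total processing time = 19 + 8 + 12 + 8 + 14 + 9 + 18 + 3 + 20 + 13 = 124
Number of machines = 2
Ideal balanced load = 124 / 2 = 62.0

62.0


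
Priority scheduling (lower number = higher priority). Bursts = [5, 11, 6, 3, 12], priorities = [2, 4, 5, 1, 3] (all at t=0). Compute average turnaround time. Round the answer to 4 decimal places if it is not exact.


Sort by priority (ascending = highest first):
Order: [(1, 3), (2, 5), (3, 12), (4, 11), (5, 6)]
Completion times:
  Priority 1, burst=3, C=3
  Priority 2, burst=5, C=8
  Priority 3, burst=12, C=20
  Priority 4, burst=11, C=31
  Priority 5, burst=6, C=37
Average turnaround = 99/5 = 19.8

19.8


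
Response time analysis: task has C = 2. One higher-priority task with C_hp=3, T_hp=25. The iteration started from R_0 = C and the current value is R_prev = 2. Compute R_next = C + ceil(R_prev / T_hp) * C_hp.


R_next = C + ceil(R_prev / T_hp) * C_hp
ceil(2 / 25) = ceil(0.08) = 1
Interference = 1 * 3 = 3
R_next = 2 + 3 = 5

5


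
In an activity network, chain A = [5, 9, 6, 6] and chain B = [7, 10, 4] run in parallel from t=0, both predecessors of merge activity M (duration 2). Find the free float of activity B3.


ES(B3) = sum of predecessors on chain B = 17
EF(B3) = ES + duration = 17 + 4 = 21
Successor of B3 is M. ES(M) = max(sum(A), sum(B)) = max(26, 21) = 26
Free float = ES(successor) - EF(current) = 26 - 21 = 5

5


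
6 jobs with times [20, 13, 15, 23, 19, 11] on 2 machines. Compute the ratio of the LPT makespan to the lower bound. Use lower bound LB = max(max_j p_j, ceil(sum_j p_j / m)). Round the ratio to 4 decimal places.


LPT order: [23, 20, 19, 15, 13, 11]
Machine loads after assignment: [51, 50]
LPT makespan = 51
Lower bound = max(max_job, ceil(total/2)) = max(23, 51) = 51
Ratio = 51 / 51 = 1.0

1.0


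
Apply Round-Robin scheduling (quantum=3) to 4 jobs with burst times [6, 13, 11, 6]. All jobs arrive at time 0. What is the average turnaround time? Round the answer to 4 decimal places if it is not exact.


Time quantum = 3
Execution trace:
  J1 runs 3 units, time = 3
  J2 runs 3 units, time = 6
  J3 runs 3 units, time = 9
  J4 runs 3 units, time = 12
  J1 runs 3 units, time = 15
  J2 runs 3 units, time = 18
  J3 runs 3 units, time = 21
  J4 runs 3 units, time = 24
  J2 runs 3 units, time = 27
  J3 runs 3 units, time = 30
  J2 runs 3 units, time = 33
  J3 runs 2 units, time = 35
  J2 runs 1 units, time = 36
Finish times: [15, 36, 35, 24]
Average turnaround = 110/4 = 27.5

27.5


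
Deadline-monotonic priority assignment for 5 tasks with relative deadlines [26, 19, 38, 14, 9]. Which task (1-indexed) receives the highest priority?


Sort tasks by relative deadline (ascending):
  Task 5: deadline = 9
  Task 4: deadline = 14
  Task 2: deadline = 19
  Task 1: deadline = 26
  Task 3: deadline = 38
Priority order (highest first): [5, 4, 2, 1, 3]
Highest priority task = 5

5


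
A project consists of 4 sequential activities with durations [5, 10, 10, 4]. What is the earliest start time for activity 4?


Activity 4 starts after activities 1 through 3 complete.
Predecessor durations: [5, 10, 10]
ES = 5 + 10 + 10 = 25

25


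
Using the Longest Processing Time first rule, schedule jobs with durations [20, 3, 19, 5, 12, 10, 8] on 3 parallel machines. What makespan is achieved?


Sort jobs in decreasing order (LPT): [20, 19, 12, 10, 8, 5, 3]
Assign each job to the least loaded machine:
  Machine 1: jobs [20, 5], load = 25
  Machine 2: jobs [19, 8], load = 27
  Machine 3: jobs [12, 10, 3], load = 25
Makespan = max load = 27

27


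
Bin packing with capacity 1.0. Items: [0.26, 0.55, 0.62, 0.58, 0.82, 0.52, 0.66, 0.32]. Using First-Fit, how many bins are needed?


Place items sequentially using First-Fit:
  Item 0.26 -> new Bin 1
  Item 0.55 -> Bin 1 (now 0.81)
  Item 0.62 -> new Bin 2
  Item 0.58 -> new Bin 3
  Item 0.82 -> new Bin 4
  Item 0.52 -> new Bin 5
  Item 0.66 -> new Bin 6
  Item 0.32 -> Bin 2 (now 0.94)
Total bins used = 6

6


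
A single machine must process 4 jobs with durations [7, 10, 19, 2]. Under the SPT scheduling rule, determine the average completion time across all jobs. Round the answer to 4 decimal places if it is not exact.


Sort jobs by processing time (SPT order): [2, 7, 10, 19]
Compute completion times sequentially:
  Job 1: processing = 2, completes at 2
  Job 2: processing = 7, completes at 9
  Job 3: processing = 10, completes at 19
  Job 4: processing = 19, completes at 38
Sum of completion times = 68
Average completion time = 68/4 = 17.0

17.0


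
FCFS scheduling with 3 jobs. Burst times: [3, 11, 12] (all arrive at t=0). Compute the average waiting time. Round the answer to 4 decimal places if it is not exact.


FCFS order (as given): [3, 11, 12]
Waiting times:
  Job 1: wait = 0
  Job 2: wait = 3
  Job 3: wait = 14
Sum of waiting times = 17
Average waiting time = 17/3 = 5.6667

5.6667


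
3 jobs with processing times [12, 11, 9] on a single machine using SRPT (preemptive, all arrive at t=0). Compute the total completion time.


Since all jobs arrive at t=0, SRPT equals SPT ordering.
SPT order: [9, 11, 12]
Completion times:
  Job 1: p=9, C=9
  Job 2: p=11, C=20
  Job 3: p=12, C=32
Total completion time = 9 + 20 + 32 = 61

61


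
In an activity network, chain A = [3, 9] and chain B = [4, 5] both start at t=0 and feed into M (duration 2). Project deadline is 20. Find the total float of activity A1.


Forward pass: ES(A1) = sum of predecessors on chain A = 0
EF = ES + duration = 0 + 3 = 3
Backward pass: LF(M) = deadline = 20; LS(M) = 20 - 2 = 18
LF(A1) = LS(M) - sum(successors on chain A) = 18 - 9 = 9
LS = LF - duration = 9 - 3 = 6
Total float = LS - ES = 6 - 0 = 6

6


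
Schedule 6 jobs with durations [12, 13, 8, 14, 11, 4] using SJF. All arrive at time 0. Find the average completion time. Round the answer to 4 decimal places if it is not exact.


SJF order (ascending): [4, 8, 11, 12, 13, 14]
Completion times:
  Job 1: burst=4, C=4
  Job 2: burst=8, C=12
  Job 3: burst=11, C=23
  Job 4: burst=12, C=35
  Job 5: burst=13, C=48
  Job 6: burst=14, C=62
Average completion = 184/6 = 30.6667

30.6667


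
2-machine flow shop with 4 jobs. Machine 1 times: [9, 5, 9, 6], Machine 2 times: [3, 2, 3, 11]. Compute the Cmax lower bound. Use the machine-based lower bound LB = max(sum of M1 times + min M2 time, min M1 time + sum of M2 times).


LB1 = sum(M1 times) + min(M2 times) = 29 + 2 = 31
LB2 = min(M1 times) + sum(M2 times) = 5 + 19 = 24
Lower bound = max(LB1, LB2) = max(31, 24) = 31

31


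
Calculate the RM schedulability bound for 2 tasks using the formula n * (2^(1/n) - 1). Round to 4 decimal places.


Compute 2^(1/2) = 1.4142135624
Subtract 1: 1.4142135624 - 1 = 0.4142135624
Multiply by n: 2 * 0.4142135624 = 0.8284271248
Round to 4 dp: 0.8284

0.8284


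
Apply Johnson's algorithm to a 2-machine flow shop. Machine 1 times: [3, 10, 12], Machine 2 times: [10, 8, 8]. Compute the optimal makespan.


Apply Johnson's rule:
  Group 1 (a <= b): [(1, 3, 10)]
  Group 2 (a > b): [(2, 10, 8), (3, 12, 8)]
Optimal job order: [1, 2, 3]
Schedule:
  Job 1: M1 done at 3, M2 done at 13
  Job 2: M1 done at 13, M2 done at 21
  Job 3: M1 done at 25, M2 done at 33
Makespan = 33

33


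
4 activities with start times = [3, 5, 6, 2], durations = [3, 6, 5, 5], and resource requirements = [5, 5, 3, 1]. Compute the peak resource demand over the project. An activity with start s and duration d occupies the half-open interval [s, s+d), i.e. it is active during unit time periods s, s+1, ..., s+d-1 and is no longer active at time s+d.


Each activity i is active on [start_i, start_i + duration_i).
Compute total resource usage per time slot:
  t=0: active resources = [], total = 0
  t=1: active resources = [], total = 0
  t=2: active resources = [1], total = 1
  t=3: active resources = [5, 1], total = 6
  t=4: active resources = [5, 1], total = 6
  t=5: active resources = [5, 5, 1], total = 11
  t=6: active resources = [5, 3, 1], total = 9
  t=7: active resources = [5, 3], total = 8
  t=8: active resources = [5, 3], total = 8
  t=9: active resources = [5, 3], total = 8
  t=10: active resources = [5, 3], total = 8
Peak resource demand = 11

11


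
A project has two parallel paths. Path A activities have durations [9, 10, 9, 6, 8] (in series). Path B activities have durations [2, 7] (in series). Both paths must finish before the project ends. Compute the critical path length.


Path A total = 9 + 10 + 9 + 6 + 8 = 42
Path B total = 2 + 7 = 9
Critical path = longest path = max(42, 9) = 42

42


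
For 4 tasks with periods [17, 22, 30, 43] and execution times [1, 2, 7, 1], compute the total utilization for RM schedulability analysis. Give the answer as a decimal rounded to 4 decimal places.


Compute individual utilizations (exact fractions):
  Task 1: C/T = 1/17 (approx. 0.0588)
  Task 2: C/T = 2/22 = 1/11 (approx. 0.0909)
  Task 3: C/T = 7/30 (approx. 0.2333)
  Task 4: C/T = 1/43 (approx. 0.0233)
Total utilization U = 1/17 + 1/11 + 7/30 + 1/43 = 98017/241230
Rounded to 4 decimal places: U = 0.4063
RM (Liu & Layland) bound for 4 tasks = 0.756828; compare with U = 98017/241230 (approx. 0.406322)
U <= bound, so schedulable by RM sufficient condition.

0.4063


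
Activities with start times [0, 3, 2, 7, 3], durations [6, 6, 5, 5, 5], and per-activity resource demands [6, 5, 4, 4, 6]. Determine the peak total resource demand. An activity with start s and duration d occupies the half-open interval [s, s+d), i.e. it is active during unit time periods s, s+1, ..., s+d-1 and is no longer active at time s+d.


Each activity i is active on [start_i, start_i + duration_i).
Compute total resource usage per time slot:
  t=0: active resources = [6], total = 6
  t=1: active resources = [6], total = 6
  t=2: active resources = [6, 4], total = 10
  t=3: active resources = [6, 5, 4, 6], total = 21
  t=4: active resources = [6, 5, 4, 6], total = 21
  t=5: active resources = [6, 5, 4, 6], total = 21
  t=6: active resources = [5, 4, 6], total = 15
  t=7: active resources = [5, 4, 6], total = 15
  t=8: active resources = [5, 4], total = 9
  t=9: active resources = [4], total = 4
  t=10: active resources = [4], total = 4
  t=11: active resources = [4], total = 4
Peak resource demand = 21

21


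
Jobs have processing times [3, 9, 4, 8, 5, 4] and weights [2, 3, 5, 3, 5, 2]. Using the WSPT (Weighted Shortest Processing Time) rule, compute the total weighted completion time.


Compute p/w ratios and sort ascending (WSPT): [(4, 5), (5, 5), (3, 2), (4, 2), (8, 3), (9, 3)]
Compute weighted completion times:
  Job (p=4,w=5): C=4, w*C=5*4=20
  Job (p=5,w=5): C=9, w*C=5*9=45
  Job (p=3,w=2): C=12, w*C=2*12=24
  Job (p=4,w=2): C=16, w*C=2*16=32
  Job (p=8,w=3): C=24, w*C=3*24=72
  Job (p=9,w=3): C=33, w*C=3*33=99
Total weighted completion time = 292

292


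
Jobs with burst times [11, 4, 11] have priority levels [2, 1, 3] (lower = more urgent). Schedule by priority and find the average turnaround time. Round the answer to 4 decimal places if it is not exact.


Sort by priority (ascending = highest first):
Order: [(1, 4), (2, 11), (3, 11)]
Completion times:
  Priority 1, burst=4, C=4
  Priority 2, burst=11, C=15
  Priority 3, burst=11, C=26
Average turnaround = 45/3 = 15.0

15.0


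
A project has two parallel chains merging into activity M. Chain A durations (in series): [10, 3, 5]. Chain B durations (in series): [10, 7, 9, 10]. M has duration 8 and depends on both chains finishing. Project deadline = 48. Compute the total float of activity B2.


Forward pass: ES(B2) = sum of predecessors on chain B = 10
EF = ES + duration = 10 + 7 = 17
Backward pass: LF(M) = deadline = 48; LS(M) = 48 - 8 = 40
LF(B2) = LS(M) - sum(successors on chain B) = 40 - 19 = 21
LS = LF - duration = 21 - 7 = 14
Total float = LS - ES = 14 - 10 = 4

4


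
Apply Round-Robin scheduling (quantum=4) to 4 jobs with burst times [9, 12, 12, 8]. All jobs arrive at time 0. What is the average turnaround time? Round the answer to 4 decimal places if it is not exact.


Time quantum = 4
Execution trace:
  J1 runs 4 units, time = 4
  J2 runs 4 units, time = 8
  J3 runs 4 units, time = 12
  J4 runs 4 units, time = 16
  J1 runs 4 units, time = 20
  J2 runs 4 units, time = 24
  J3 runs 4 units, time = 28
  J4 runs 4 units, time = 32
  J1 runs 1 units, time = 33
  J2 runs 4 units, time = 37
  J3 runs 4 units, time = 41
Finish times: [33, 37, 41, 32]
Average turnaround = 143/4 = 35.75

35.75


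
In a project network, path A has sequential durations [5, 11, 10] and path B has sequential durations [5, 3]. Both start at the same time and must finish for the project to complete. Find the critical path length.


Path A total = 5 + 11 + 10 = 26
Path B total = 5 + 3 = 8
Critical path = longest path = max(26, 8) = 26

26


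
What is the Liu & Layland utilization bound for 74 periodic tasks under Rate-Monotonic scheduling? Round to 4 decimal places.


Compute 2^(1/74) = 1.0094108601
Subtract 1: 1.0094108601 - 1 = 0.0094108601
Multiply by n: 74 * 0.0094108601 = 0.6964036474
Round to 4 dp: 0.6964

0.6964


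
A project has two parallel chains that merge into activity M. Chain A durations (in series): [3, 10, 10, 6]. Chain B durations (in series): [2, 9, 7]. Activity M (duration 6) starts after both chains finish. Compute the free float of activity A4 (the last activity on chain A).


ES(A4) = sum of predecessors on chain A = 23
EF(A4) = ES + duration = 23 + 6 = 29
Successor of A4 is M. ES(M) = max(sum(A), sum(B)) = max(29, 18) = 29
Free float = ES(successor) - EF(current) = 29 - 29 = 0

0


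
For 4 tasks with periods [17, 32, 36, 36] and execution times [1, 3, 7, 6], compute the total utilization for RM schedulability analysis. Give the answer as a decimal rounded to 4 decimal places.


Compute individual utilizations (exact fractions):
  Task 1: C/T = 1/17 (approx. 0.0588)
  Task 2: C/T = 3/32 (approx. 0.0938)
  Task 3: C/T = 7/36 (approx. 0.1944)
  Task 4: C/T = 6/36 = 1/6 (approx. 0.1667)
Total utilization U = 1/17 + 3/32 + 7/36 + 1/6 = 2515/4896
Rounded to 4 decimal places: U = 0.5137
RM (Liu & Layland) bound for 4 tasks = 0.756828; compare with U = 2515/4896 (approx. 0.513685)
U <= bound, so schedulable by RM sufficient condition.

0.5137


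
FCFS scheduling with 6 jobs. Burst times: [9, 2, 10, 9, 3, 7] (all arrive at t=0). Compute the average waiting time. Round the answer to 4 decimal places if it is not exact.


FCFS order (as given): [9, 2, 10, 9, 3, 7]
Waiting times:
  Job 1: wait = 0
  Job 2: wait = 9
  Job 3: wait = 11
  Job 4: wait = 21
  Job 5: wait = 30
  Job 6: wait = 33
Sum of waiting times = 104
Average waiting time = 104/6 = 17.3333

17.3333


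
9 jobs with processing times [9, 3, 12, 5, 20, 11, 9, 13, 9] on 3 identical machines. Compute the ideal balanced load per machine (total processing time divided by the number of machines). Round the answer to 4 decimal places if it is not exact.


Total processing time = 9 + 3 + 12 + 5 + 20 + 11 + 9 + 13 + 9 = 91
Number of machines = 3
Ideal balanced load = 91 / 3 = 30.3333

30.3333


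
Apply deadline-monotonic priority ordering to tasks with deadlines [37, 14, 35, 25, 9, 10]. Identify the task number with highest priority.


Sort tasks by relative deadline (ascending):
  Task 5: deadline = 9
  Task 6: deadline = 10
  Task 2: deadline = 14
  Task 4: deadline = 25
  Task 3: deadline = 35
  Task 1: deadline = 37
Priority order (highest first): [5, 6, 2, 4, 3, 1]
Highest priority task = 5

5


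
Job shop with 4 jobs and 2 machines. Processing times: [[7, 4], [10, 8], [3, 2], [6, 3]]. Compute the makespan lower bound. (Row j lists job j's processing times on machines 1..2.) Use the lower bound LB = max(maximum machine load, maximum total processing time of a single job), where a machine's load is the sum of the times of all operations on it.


Machine loads:
  Machine 1: 7 + 10 + 3 + 6 = 26
  Machine 2: 4 + 8 + 2 + 3 = 17
Max machine load = 26
Job totals:
  Job 1: 11
  Job 2: 18
  Job 3: 5
  Job 4: 9
Max job total = 18
Lower bound = max(26, 18) = 26

26


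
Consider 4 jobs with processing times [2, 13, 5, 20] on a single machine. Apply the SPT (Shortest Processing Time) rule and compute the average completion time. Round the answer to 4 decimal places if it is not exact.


Sort jobs by processing time (SPT order): [2, 5, 13, 20]
Compute completion times sequentially:
  Job 1: processing = 2, completes at 2
  Job 2: processing = 5, completes at 7
  Job 3: processing = 13, completes at 20
  Job 4: processing = 20, completes at 40
Sum of completion times = 69
Average completion time = 69/4 = 17.25

17.25


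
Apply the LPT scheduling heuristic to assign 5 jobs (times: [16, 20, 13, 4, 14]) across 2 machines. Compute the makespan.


Sort jobs in decreasing order (LPT): [20, 16, 14, 13, 4]
Assign each job to the least loaded machine:
  Machine 1: jobs [20, 13], load = 33
  Machine 2: jobs [16, 14, 4], load = 34
Makespan = max load = 34

34


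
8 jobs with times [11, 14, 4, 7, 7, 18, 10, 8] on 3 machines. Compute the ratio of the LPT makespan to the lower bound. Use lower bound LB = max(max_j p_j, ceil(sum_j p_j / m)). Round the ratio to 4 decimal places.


LPT order: [18, 14, 11, 10, 8, 7, 7, 4]
Machine loads after assignment: [25, 26, 28]
LPT makespan = 28
Lower bound = max(max_job, ceil(total/3)) = max(18, 27) = 27
Ratio = 28 / 27 = 1.037

1.037


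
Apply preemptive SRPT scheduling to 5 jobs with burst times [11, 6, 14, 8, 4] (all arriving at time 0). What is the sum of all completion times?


Since all jobs arrive at t=0, SRPT equals SPT ordering.
SPT order: [4, 6, 8, 11, 14]
Completion times:
  Job 1: p=4, C=4
  Job 2: p=6, C=10
  Job 3: p=8, C=18
  Job 4: p=11, C=29
  Job 5: p=14, C=43
Total completion time = 4 + 10 + 18 + 29 + 43 = 104

104


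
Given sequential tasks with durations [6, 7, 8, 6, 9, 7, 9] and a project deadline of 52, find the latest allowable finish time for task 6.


LF(activity 6) = deadline - sum of successor durations
Successors: activities 7 through 7 with durations [9]
Sum of successor durations = 9
LF = 52 - 9 = 43

43


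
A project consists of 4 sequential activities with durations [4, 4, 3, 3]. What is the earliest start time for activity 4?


Activity 4 starts after activities 1 through 3 complete.
Predecessor durations: [4, 4, 3]
ES = 4 + 4 + 3 = 11

11


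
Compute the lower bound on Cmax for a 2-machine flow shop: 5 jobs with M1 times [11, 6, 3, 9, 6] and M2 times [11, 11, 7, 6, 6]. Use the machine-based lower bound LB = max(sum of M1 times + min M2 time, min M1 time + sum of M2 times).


LB1 = sum(M1 times) + min(M2 times) = 35 + 6 = 41
LB2 = min(M1 times) + sum(M2 times) = 3 + 41 = 44
Lower bound = max(LB1, LB2) = max(41, 44) = 44

44


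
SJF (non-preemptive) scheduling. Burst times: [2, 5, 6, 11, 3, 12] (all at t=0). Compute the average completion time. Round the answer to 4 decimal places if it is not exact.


SJF order (ascending): [2, 3, 5, 6, 11, 12]
Completion times:
  Job 1: burst=2, C=2
  Job 2: burst=3, C=5
  Job 3: burst=5, C=10
  Job 4: burst=6, C=16
  Job 5: burst=11, C=27
  Job 6: burst=12, C=39
Average completion = 99/6 = 16.5

16.5


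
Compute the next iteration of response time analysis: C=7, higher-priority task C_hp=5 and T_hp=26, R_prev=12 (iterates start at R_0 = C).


R_next = C + ceil(R_prev / T_hp) * C_hp
ceil(12 / 26) = ceil(0.4615) = 1
Interference = 1 * 5 = 5
R_next = 7 + 5 = 12
R_next = R_prev, so the iteration has converged (response time = 12).

12


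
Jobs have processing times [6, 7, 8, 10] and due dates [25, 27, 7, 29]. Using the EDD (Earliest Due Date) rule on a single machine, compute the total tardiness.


Sort by due date (EDD order): [(8, 7), (6, 25), (7, 27), (10, 29)]
Compute completion times and tardiness:
  Job 1: p=8, d=7, C=8, tardiness=max(0,8-7)=1
  Job 2: p=6, d=25, C=14, tardiness=max(0,14-25)=0
  Job 3: p=7, d=27, C=21, tardiness=max(0,21-27)=0
  Job 4: p=10, d=29, C=31, tardiness=max(0,31-29)=2
Total tardiness = 3

3


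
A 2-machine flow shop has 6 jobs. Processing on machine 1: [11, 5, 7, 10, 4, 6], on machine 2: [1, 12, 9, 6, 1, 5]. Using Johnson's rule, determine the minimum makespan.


Apply Johnson's rule:
  Group 1 (a <= b): [(2, 5, 12), (3, 7, 9)]
  Group 2 (a > b): [(4, 10, 6), (6, 6, 5), (1, 11, 1), (5, 4, 1)]
Optimal job order: [2, 3, 4, 6, 1, 5]
Schedule:
  Job 2: M1 done at 5, M2 done at 17
  Job 3: M1 done at 12, M2 done at 26
  Job 4: M1 done at 22, M2 done at 32
  Job 6: M1 done at 28, M2 done at 37
  Job 1: M1 done at 39, M2 done at 40
  Job 5: M1 done at 43, M2 done at 44
Makespan = 44

44


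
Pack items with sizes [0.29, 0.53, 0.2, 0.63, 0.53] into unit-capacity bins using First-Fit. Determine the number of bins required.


Place items sequentially using First-Fit:
  Item 0.29 -> new Bin 1
  Item 0.53 -> Bin 1 (now 0.82)
  Item 0.2 -> new Bin 2
  Item 0.63 -> Bin 2 (now 0.83)
  Item 0.53 -> new Bin 3
Total bins used = 3

3


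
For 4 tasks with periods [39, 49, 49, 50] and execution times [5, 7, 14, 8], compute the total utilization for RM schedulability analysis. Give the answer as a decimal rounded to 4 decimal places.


Compute individual utilizations (exact fractions):
  Task 1: C/T = 5/39 (approx. 0.1282)
  Task 2: C/T = 7/49 = 1/7 (approx. 0.1429)
  Task 3: C/T = 14/49 = 2/7 (approx. 0.2857)
  Task 4: C/T = 8/50 = 4/25 (approx. 0.16)
Total utilization U = 5/39 + 1/7 + 2/7 + 4/25 = 4892/6825
Rounded to 4 decimal places: U = 0.7168
RM (Liu & Layland) bound for 4 tasks = 0.756828; compare with U = 4892/6825 (approx. 0.716777)
U <= bound, so schedulable by RM sufficient condition.

0.7168


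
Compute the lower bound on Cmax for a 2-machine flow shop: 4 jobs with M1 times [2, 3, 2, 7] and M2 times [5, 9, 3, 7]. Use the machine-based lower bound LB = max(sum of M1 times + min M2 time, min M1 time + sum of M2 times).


LB1 = sum(M1 times) + min(M2 times) = 14 + 3 = 17
LB2 = min(M1 times) + sum(M2 times) = 2 + 24 = 26
Lower bound = max(LB1, LB2) = max(17, 26) = 26

26


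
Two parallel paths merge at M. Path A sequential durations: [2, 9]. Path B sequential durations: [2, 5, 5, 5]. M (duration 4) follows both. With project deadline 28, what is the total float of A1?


Forward pass: ES(A1) = sum of predecessors on chain A = 0
EF = ES + duration = 0 + 2 = 2
Backward pass: LF(M) = deadline = 28; LS(M) = 28 - 4 = 24
LF(A1) = LS(M) - sum(successors on chain A) = 24 - 9 = 15
LS = LF - duration = 15 - 2 = 13
Total float = LS - ES = 13 - 0 = 13

13


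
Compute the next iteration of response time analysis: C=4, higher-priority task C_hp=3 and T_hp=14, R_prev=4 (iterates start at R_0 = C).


R_next = C + ceil(R_prev / T_hp) * C_hp
ceil(4 / 14) = ceil(0.2857) = 1
Interference = 1 * 3 = 3
R_next = 4 + 3 = 7

7


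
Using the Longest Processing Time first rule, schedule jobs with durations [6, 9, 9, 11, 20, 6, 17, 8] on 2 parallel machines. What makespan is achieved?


Sort jobs in decreasing order (LPT): [20, 17, 11, 9, 9, 8, 6, 6]
Assign each job to the least loaded machine:
  Machine 1: jobs [20, 9, 8, 6], load = 43
  Machine 2: jobs [17, 11, 9, 6], load = 43
Makespan = max load = 43

43


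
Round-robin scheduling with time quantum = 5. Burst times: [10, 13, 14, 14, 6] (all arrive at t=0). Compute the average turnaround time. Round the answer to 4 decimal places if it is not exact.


Time quantum = 5
Execution trace:
  J1 runs 5 units, time = 5
  J2 runs 5 units, time = 10
  J3 runs 5 units, time = 15
  J4 runs 5 units, time = 20
  J5 runs 5 units, time = 25
  J1 runs 5 units, time = 30
  J2 runs 5 units, time = 35
  J3 runs 5 units, time = 40
  J4 runs 5 units, time = 45
  J5 runs 1 units, time = 46
  J2 runs 3 units, time = 49
  J3 runs 4 units, time = 53
  J4 runs 4 units, time = 57
Finish times: [30, 49, 53, 57, 46]
Average turnaround = 235/5 = 47.0

47.0


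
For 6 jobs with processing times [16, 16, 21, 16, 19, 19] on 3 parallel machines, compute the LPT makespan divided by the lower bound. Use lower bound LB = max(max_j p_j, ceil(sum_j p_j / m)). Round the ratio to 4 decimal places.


LPT order: [21, 19, 19, 16, 16, 16]
Machine loads after assignment: [37, 35, 35]
LPT makespan = 37
Lower bound = max(max_job, ceil(total/3)) = max(21, 36) = 36
Ratio = 37 / 36 = 1.0278

1.0278


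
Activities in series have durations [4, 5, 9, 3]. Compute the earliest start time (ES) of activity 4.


Activity 4 starts after activities 1 through 3 complete.
Predecessor durations: [4, 5, 9]
ES = 4 + 5 + 9 = 18

18


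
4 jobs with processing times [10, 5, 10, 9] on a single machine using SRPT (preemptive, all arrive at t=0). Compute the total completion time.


Since all jobs arrive at t=0, SRPT equals SPT ordering.
SPT order: [5, 9, 10, 10]
Completion times:
  Job 1: p=5, C=5
  Job 2: p=9, C=14
  Job 3: p=10, C=24
  Job 4: p=10, C=34
Total completion time = 5 + 14 + 24 + 34 = 77

77


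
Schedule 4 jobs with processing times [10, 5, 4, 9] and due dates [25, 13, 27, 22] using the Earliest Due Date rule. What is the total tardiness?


Sort by due date (EDD order): [(5, 13), (9, 22), (10, 25), (4, 27)]
Compute completion times and tardiness:
  Job 1: p=5, d=13, C=5, tardiness=max(0,5-13)=0
  Job 2: p=9, d=22, C=14, tardiness=max(0,14-22)=0
  Job 3: p=10, d=25, C=24, tardiness=max(0,24-25)=0
  Job 4: p=4, d=27, C=28, tardiness=max(0,28-27)=1
Total tardiness = 1

1


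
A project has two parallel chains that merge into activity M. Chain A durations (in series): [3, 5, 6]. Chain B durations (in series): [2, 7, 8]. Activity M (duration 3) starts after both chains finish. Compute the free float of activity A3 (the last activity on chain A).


ES(A3) = sum of predecessors on chain A = 8
EF(A3) = ES + duration = 8 + 6 = 14
Successor of A3 is M. ES(M) = max(sum(A), sum(B)) = max(14, 17) = 17
Free float = ES(successor) - EF(current) = 17 - 14 = 3

3


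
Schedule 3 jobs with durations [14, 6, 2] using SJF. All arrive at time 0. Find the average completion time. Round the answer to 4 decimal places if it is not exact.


SJF order (ascending): [2, 6, 14]
Completion times:
  Job 1: burst=2, C=2
  Job 2: burst=6, C=8
  Job 3: burst=14, C=22
Average completion = 32/3 = 10.6667

10.6667


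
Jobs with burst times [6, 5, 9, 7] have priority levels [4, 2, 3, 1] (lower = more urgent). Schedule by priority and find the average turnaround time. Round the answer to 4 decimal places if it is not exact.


Sort by priority (ascending = highest first):
Order: [(1, 7), (2, 5), (3, 9), (4, 6)]
Completion times:
  Priority 1, burst=7, C=7
  Priority 2, burst=5, C=12
  Priority 3, burst=9, C=21
  Priority 4, burst=6, C=27
Average turnaround = 67/4 = 16.75

16.75


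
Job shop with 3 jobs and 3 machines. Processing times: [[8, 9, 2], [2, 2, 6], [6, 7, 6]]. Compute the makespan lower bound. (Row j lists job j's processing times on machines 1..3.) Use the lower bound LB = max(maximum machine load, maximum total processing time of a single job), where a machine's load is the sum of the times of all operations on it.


Machine loads:
  Machine 1: 8 + 2 + 6 = 16
  Machine 2: 9 + 2 + 7 = 18
  Machine 3: 2 + 6 + 6 = 14
Max machine load = 18
Job totals:
  Job 1: 19
  Job 2: 10
  Job 3: 19
Max job total = 19
Lower bound = max(18, 19) = 19

19


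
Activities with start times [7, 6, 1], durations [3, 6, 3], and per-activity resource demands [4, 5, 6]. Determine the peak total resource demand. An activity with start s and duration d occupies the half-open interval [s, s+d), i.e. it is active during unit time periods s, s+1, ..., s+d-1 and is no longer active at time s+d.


Each activity i is active on [start_i, start_i + duration_i).
Compute total resource usage per time slot:
  t=0: active resources = [], total = 0
  t=1: active resources = [6], total = 6
  t=2: active resources = [6], total = 6
  t=3: active resources = [6], total = 6
  t=4: active resources = [], total = 0
  t=5: active resources = [], total = 0
  t=6: active resources = [5], total = 5
  t=7: active resources = [4, 5], total = 9
  t=8: active resources = [4, 5], total = 9
  t=9: active resources = [4, 5], total = 9
  t=10: active resources = [5], total = 5
  t=11: active resources = [5], total = 5
Peak resource demand = 9

9


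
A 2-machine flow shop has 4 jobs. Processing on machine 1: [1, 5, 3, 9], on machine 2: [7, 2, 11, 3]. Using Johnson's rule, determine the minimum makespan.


Apply Johnson's rule:
  Group 1 (a <= b): [(1, 1, 7), (3, 3, 11)]
  Group 2 (a > b): [(4, 9, 3), (2, 5, 2)]
Optimal job order: [1, 3, 4, 2]
Schedule:
  Job 1: M1 done at 1, M2 done at 8
  Job 3: M1 done at 4, M2 done at 19
  Job 4: M1 done at 13, M2 done at 22
  Job 2: M1 done at 18, M2 done at 24
Makespan = 24

24


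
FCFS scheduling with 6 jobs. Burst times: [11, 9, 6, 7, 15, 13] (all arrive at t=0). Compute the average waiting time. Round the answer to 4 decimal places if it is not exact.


FCFS order (as given): [11, 9, 6, 7, 15, 13]
Waiting times:
  Job 1: wait = 0
  Job 2: wait = 11
  Job 3: wait = 20
  Job 4: wait = 26
  Job 5: wait = 33
  Job 6: wait = 48
Sum of waiting times = 138
Average waiting time = 138/6 = 23.0

23.0


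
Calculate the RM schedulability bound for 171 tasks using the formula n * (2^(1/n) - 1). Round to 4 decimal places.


Compute 2^(1/171) = 1.0040617188
Subtract 1: 1.0040617188 - 1 = 0.0040617188
Multiply by n: 171 * 0.0040617188 = 0.6945539148
Round to 4 dp: 0.6946

0.6946


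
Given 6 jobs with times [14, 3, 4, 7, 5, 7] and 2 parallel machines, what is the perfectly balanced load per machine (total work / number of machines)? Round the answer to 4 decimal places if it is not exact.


Total processing time = 14 + 3 + 4 + 7 + 5 + 7 = 40
Number of machines = 2
Ideal balanced load = 40 / 2 = 20.0

20.0


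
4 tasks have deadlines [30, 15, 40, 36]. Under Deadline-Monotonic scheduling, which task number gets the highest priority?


Sort tasks by relative deadline (ascending):
  Task 2: deadline = 15
  Task 1: deadline = 30
  Task 4: deadline = 36
  Task 3: deadline = 40
Priority order (highest first): [2, 1, 4, 3]
Highest priority task = 2

2


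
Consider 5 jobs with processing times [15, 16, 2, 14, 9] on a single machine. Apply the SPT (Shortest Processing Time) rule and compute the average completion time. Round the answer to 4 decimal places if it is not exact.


Sort jobs by processing time (SPT order): [2, 9, 14, 15, 16]
Compute completion times sequentially:
  Job 1: processing = 2, completes at 2
  Job 2: processing = 9, completes at 11
  Job 3: processing = 14, completes at 25
  Job 4: processing = 15, completes at 40
  Job 5: processing = 16, completes at 56
Sum of completion times = 134
Average completion time = 134/5 = 26.8

26.8
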